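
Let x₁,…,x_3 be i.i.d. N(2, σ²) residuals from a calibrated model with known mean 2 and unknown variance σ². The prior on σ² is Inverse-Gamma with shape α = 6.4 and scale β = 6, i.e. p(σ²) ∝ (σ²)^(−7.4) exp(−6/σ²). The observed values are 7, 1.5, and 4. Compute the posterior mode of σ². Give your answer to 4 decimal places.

Sum of squared deviations about the known mean: SS = (7−2)² + (1.5−2)² + (4−2)² = 29.25.
The Normal likelihood contributes (σ²)^(−n/2) exp(−SS/(2σ²)), so the posterior is Inverse-Gamma(α + n/2, β + SS/2) = Inverse-Gamma(7.9, 20.625).
The mode of Inverse-Gamma(a, b) is b/(a+1) = 20.625/8.9 ≈ 2.3174.

σ̂²_MAP = 2.3174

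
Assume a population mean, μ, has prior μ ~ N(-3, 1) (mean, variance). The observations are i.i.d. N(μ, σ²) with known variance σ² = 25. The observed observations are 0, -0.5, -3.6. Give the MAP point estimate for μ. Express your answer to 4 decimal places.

n = 3; x̄ = (0 + (-0.5) + (-3.6))/3 = -4.1/3 = -41/30 ≈ -1.3667.
For a Normal prior and Normal likelihood with known variance, the posterior is Normal; its mode equals its mean, the precision-weighted average.
Prior precision 1/σ₀² = 1/1 = 1; data precision n/σ² = 3/25 = 0.12.
μ̂ = (1·(-3) + 0.12·(-41/30)) / (1 + 0.12) = (-3.164)/1.12 = -2.8250.

μ̂_MAP = -2.8250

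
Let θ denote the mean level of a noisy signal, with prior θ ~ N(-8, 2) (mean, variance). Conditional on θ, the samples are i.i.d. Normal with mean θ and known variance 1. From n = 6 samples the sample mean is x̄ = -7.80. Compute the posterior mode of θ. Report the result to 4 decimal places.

n = 6, x̄ = -7.80.
For a Normal prior and Normal likelihood with known variance, the posterior is Normal; its mode equals its mean, the precision-weighted average.
Prior precision 1/σ₀² = 1/2 = 0.5; data precision n/σ² = 6/1 = 6.
θ̂ = (0.5·(-8) + 6·(-7.8)) / (0.5 + 6) = (-50.8)/6.5 = -508/65 ≈ -7.8154.

θ̂_MAP = -7.8154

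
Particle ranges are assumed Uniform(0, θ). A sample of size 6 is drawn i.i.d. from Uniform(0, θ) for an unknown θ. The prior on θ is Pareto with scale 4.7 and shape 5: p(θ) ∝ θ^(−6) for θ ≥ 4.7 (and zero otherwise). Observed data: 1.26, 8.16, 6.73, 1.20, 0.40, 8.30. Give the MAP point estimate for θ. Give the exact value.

θ̂_MAP = 8.30

The Uniform(0, θ) likelihood is θ^(−n) for θ ≥ max(xᵢ), zero otherwise. Here max(xᵢ) = 8.30.
Posterior ∝ θ^(−6) · θ^(−6) = θ^(−12) on θ ≥ max(4.7, 8.30) = 8.30.
This density is strictly decreasing in θ, so the posterior mode lies at the lower boundary of the support.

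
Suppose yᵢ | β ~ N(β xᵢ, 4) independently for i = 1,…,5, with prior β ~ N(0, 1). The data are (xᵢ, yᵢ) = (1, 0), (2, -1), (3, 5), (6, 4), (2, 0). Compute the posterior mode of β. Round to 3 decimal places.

log p(β | y) = −Σ(yᵢ − βxᵢ)²/(2·4) − β²/(2·1) + const.
Setting the derivative to zero: Σxᵢ(yᵢ − βxᵢ)/4 − β/1 = 0, so β = Σxᵢyᵢ / (Σxᵢ² + σ²/τ²).
Σxᵢyᵢ = 1·0 + 2·(-1) + 3·5 + 6·4 + 2·0 = 37; Σxᵢ² = 54; σ²/τ² = 4.
β̂_MAP = 37 / (54 + 4) = 37/58 ≈ 0.638.

β̂_MAP = 0.638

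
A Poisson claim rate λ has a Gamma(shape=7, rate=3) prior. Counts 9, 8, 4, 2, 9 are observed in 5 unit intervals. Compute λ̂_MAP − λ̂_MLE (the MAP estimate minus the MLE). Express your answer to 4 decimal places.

MAP − MLE = -1.6500

Σxᵢ = 32. Posterior is Gamma(39, 8); MAP = (39−1)/8 = 38/8 ≈ 4.75000.
MLE = x̄ = 32/5 ≈ 6.40000.
Difference = 38/8 − 32/5 = -33/20 ≈ -1.6500.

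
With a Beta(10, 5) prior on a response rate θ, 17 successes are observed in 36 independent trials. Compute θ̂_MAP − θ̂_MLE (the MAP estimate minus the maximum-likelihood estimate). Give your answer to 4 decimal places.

MAP − MLE = 0.0584

Posterior is Beta(27, 24); MAP = (27−1)/(51−2) = 26/49 ≈ 0.53061.
MLE ignores the prior: θ̂_MLE = k/n = 17/36 ≈ 0.47222.
Difference = 26/49 − 17/36 = 103/1764 ≈ 0.0584.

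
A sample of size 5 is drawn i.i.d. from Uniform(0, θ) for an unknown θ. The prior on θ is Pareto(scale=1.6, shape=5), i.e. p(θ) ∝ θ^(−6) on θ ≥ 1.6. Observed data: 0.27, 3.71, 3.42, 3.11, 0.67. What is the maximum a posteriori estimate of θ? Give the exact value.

θ̂_MAP = 3.71

The Uniform(0, θ) likelihood is θ^(−n) for θ ≥ max(xᵢ), zero otherwise. Here max(xᵢ) = 3.71.
Posterior ∝ θ^(−6) · θ^(−5) = θ^(−11) on θ ≥ max(1.6, 3.71) = 3.71.
This density is strictly decreasing in θ, so the posterior mode lies at the lower boundary of the support.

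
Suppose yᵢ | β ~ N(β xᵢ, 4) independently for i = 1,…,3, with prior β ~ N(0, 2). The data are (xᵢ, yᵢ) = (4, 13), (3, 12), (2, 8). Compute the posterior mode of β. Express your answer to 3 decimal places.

β̂_MAP = 3.355

log p(β | y) = −Σ(yᵢ − βxᵢ)²/(2·4) − β²/(2·2) + const.
Setting the derivative to zero: Σxᵢ(yᵢ − βxᵢ)/4 − β/2 = 0, so β = Σxᵢyᵢ / (Σxᵢ² + σ²/τ²).
Σxᵢyᵢ = 4·13 + 3·12 + 2·8 = 104; Σxᵢ² = 29; σ²/τ² = 2.
β̂_MAP = 104 / (29 + 2) = 104/31 ≈ 3.355.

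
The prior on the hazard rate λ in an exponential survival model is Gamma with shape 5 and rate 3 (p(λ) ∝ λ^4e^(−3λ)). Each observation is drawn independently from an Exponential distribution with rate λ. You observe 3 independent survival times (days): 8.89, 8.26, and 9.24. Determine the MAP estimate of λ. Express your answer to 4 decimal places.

The Exponential(rate=λ) likelihood is ∝ λ^n e^(−λΣtᵢ). Here n = 3 and Σtᵢ = 8.89 + 8.26 + 9.24 = 26.39.
Posterior ∝ λ^4e^(−3λ) · λ^3e^(−26.39λ) = λ^7e^(−29.39λ), i.e. Gamma(8, 29.39).
Mode = (a−1)/b = 7/29.39 ≈ 0.2382.

λ̂_MAP = 0.2382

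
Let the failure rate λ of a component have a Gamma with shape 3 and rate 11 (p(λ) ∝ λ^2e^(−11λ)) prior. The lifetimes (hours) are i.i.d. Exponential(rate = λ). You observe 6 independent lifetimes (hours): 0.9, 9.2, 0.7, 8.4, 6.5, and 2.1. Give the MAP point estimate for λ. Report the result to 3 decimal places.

The Exponential(rate=λ) likelihood is ∝ λ^n e^(−λΣtᵢ). Here n = 6 and Σtᵢ = 0.9 + 9.2 + 0.7 + 8.4 + 6.5 + 2.1 = 27.8.
Posterior ∝ λ^2e^(−11λ) · λ^6e^(−27.8λ) = λ^8e^(−38.8λ), i.e. Gamma(9, 38.8).
Mode = (a−1)/b = 8/38.8 ≈ 0.206.

λ̂_MAP = 0.206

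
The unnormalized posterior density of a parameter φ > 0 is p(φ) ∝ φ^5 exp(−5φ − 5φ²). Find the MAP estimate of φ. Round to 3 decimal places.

φ̂_MAP = 0.500

ℓ'(φ) = 5/φ − 5 − 10φ. Setting this to zero and multiplying by φ: 10φ² + 5φ − 5 = 0.
φ = (−5 + √(5² + 4·10·5)) / (2·10) = (−5 + √225) / 20 = (−5 + 15)/20 = 1/2.
ℓ''(φ) = −5/φ² − 10 < 0, confirming a maximum.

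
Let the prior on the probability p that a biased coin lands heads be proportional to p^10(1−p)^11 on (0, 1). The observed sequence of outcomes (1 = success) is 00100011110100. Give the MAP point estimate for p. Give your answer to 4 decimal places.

p̂_MAP = 0.4571

The prior density ∝ p^10(1−p)^11 is the kernel of Beta(11, 12).
Data: 6 successes in 14 trials (from the sequence). The binomial likelihood contributes p^6(1−p)^8, so the posterior is Beta(11+6, 12+8) = Beta(17, 20).
For Beta(a, b) with a, b > 1 the mode is (a−1)/(a+b−2) = 16/35 ≈ 0.4571.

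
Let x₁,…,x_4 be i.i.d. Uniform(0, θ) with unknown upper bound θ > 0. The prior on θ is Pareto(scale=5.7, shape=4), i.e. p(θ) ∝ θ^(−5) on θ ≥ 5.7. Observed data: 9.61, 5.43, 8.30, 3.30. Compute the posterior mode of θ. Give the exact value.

θ̂_MAP = 9.61

The Uniform(0, θ) likelihood is θ^(−n) for θ ≥ max(xᵢ), zero otherwise. Here max(xᵢ) = 9.61.
Posterior ∝ θ^(−5) · θ^(−4) = θ^(−9) on θ ≥ max(5.7, 9.61) = 9.61.
This density is strictly decreasing in θ, so the posterior mode lies at the lower boundary of the support.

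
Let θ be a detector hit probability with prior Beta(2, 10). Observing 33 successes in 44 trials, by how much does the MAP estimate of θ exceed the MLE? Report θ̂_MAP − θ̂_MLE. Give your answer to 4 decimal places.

Posterior is Beta(35, 21); MAP = (35−1)/(56−2) = 34/54 ≈ 0.62963.
MLE ignores the prior: θ̂_MLE = k/n = 33/44 ≈ 0.75000.
Difference = 34/54 − 33/44 = -13/108 ≈ -0.1204.

MAP − MLE = -0.1204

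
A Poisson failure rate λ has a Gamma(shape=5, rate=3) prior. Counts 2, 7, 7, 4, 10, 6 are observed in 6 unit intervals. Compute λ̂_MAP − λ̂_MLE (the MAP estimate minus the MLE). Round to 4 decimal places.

Σxᵢ = 36. Posterior is Gamma(41, 9); MAP = (41−1)/9 = 40/9 ≈ 4.44444.
MLE = x̄ = 36/6 ≈ 6.00000.
Difference = 40/9 − 36/6 = -14/9 ≈ -1.5556.

MAP − MLE = -1.5556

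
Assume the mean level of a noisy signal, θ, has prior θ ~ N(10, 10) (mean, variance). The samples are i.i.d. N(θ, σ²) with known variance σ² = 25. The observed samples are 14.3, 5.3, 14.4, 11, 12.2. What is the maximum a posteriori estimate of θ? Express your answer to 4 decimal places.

θ̂_MAP = 10.9600

n = 5; x̄ = (14.3 + 5.3 + 14.4 + 11 + 12.2)/5 = 57.2/5 = 11.44.
For a Normal prior and Normal likelihood with known variance, the posterior is Normal; its mode equals its mean, the precision-weighted average.
Prior precision 1/σ₀² = 1/10 = 0.1; data precision n/σ² = 5/25 = 0.2.
θ̂ = (0.1·10 + 0.2·11.44) / (0.1 + 0.2) = 3.288/0.3 = 10.9600.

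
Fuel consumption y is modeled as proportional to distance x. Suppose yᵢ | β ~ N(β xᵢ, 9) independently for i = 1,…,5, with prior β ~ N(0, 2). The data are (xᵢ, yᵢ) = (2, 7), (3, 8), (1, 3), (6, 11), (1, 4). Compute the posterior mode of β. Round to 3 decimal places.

log p(β | y) = −Σ(yᵢ − βxᵢ)²/(2·9) − β²/(2·2) + const.
Setting the derivative to zero: Σxᵢ(yᵢ − βxᵢ)/9 − β/2 = 0, so β = Σxᵢyᵢ / (Σxᵢ² + σ²/τ²).
Σxᵢyᵢ = 2·7 + 3·8 + 1·3 + 6·11 + 1·4 = 111; Σxᵢ² = 51; σ²/τ² = 4.5.
β̂_MAP = 111 / (51 + 4.5) = 111/55.5 ≈ 2.000.

β̂_MAP = 2.000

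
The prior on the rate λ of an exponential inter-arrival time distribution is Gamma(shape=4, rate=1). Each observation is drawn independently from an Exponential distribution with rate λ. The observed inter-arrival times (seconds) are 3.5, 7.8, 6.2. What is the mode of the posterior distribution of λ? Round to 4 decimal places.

λ̂_MAP = 0.3243

The Exponential(rate=λ) likelihood is ∝ λ^n e^(−λΣtᵢ). Here n = 3 and Σtᵢ = 3.5 + 7.8 + 6.2 = 17.5.
Posterior ∝ λ^3e^(−1λ) · λ^3e^(−17.5λ) = λ^6e^(−18.5λ), i.e. Gamma(7, 18.5).
Mode = (a−1)/b = 6/18.5 ≈ 0.3243.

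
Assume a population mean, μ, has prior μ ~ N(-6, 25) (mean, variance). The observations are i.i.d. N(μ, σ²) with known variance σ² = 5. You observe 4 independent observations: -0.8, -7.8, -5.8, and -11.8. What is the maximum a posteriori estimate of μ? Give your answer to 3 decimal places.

μ̂_MAP = -6.524

n = 4; x̄ = ((-0.8) + (-7.8) + (-5.8) + (-11.8))/4 = -26.2/4 = -6.55.
For a Normal prior and Normal likelihood with known variance, the posterior is Normal; its mode equals its mean, the precision-weighted average.
Prior precision 1/σ₀² = 1/25 = 0.04; data precision n/σ² = 4/5 = 0.8.
μ̂ = (0.04·(-6) + 0.8·(-6.55)) / (0.04 + 0.8) = (-5.48)/0.84 = -137/21 ≈ -6.524.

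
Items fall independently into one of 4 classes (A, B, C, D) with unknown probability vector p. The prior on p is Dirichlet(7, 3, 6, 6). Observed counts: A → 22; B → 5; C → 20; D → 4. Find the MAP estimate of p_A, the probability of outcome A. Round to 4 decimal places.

MAP estimate of p_A = 0.4058

The posterior is Dirichlet(αᵢ + nᵢ) = Dirichlet(29, 8, 26, 10).
For a Dirichlet(a₁,…,a_K) with all aᵢ > 1, the mode has j-th component (aⱼ − 1)/(Σaᵢ − K).
Here Σaᵢ = 73 and K = 4, so p_A = (29 − 1)/(73 − 4) = 28/69 ≈ 0.4058.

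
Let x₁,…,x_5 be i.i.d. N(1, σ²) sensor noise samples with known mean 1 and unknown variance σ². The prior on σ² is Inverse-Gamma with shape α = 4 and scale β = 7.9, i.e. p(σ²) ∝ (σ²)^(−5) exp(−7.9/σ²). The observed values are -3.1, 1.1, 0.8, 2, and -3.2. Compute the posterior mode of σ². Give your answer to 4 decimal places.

σ̂²_MAP = 3.4200

Sum of squared deviations about the known mean: SS = (-3.1−1)² + (1.1−1)² + (0.8−1)² + (2−1)² + (-3.2−1)² = 35.5.
The Normal likelihood contributes (σ²)^(−n/2) exp(−SS/(2σ²)), so the posterior is Inverse-Gamma(α + n/2, β + SS/2) = Inverse-Gamma(6.5, 25.65).
The mode of Inverse-Gamma(a, b) is b/(a+1) = 25.65/7.5 ≈ 3.4200.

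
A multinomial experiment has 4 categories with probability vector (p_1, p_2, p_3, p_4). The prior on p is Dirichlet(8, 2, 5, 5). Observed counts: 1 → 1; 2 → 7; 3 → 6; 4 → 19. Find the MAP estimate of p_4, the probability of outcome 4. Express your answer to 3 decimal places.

The posterior is Dirichlet(αᵢ + nᵢ) = Dirichlet(9, 9, 11, 24).
For a Dirichlet(a₁,…,a_K) with all aᵢ > 1, the mode has j-th component (aⱼ − 1)/(Σaᵢ − K).
Here Σaᵢ = 53 and K = 4, so p_4 = (24 − 1)/(53 − 4) = 23/49 ≈ 0.469.

MAP estimate: 0.469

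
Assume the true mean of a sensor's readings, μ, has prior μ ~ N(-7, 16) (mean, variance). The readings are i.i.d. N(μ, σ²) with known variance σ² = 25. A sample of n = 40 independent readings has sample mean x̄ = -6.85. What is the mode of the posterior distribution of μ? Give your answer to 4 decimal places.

μ̂_MAP = -6.8556

n = 40, x̄ = -6.85.
For a Normal prior and Normal likelihood with known variance, the posterior is Normal; its mode equals its mean, the precision-weighted average.
Prior precision 1/σ₀² = 1/16 = 0.0625; data precision n/σ² = 40/25 = 1.6.
μ̂ = (0.0625·(-7) + 1.6·(-6.85)) / (0.0625 + 1.6) = (-11.3975)/1.6625 = -4559/665 ≈ -6.8556.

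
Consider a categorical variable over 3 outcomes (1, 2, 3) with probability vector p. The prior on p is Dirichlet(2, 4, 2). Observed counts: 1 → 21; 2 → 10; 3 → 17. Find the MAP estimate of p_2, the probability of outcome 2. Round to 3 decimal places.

The posterior is Dirichlet(αᵢ + nᵢ) = Dirichlet(23, 14, 19).
For a Dirichlet(a₁,…,a_K) with all aᵢ > 1, the mode has j-th component (aⱼ − 1)/(Σaᵢ − K).
Here Σaᵢ = 56 and K = 3, so p_2 = (14 − 1)/(56 − 3) = 13/53 ≈ 0.245.

MAP estimate: 0.245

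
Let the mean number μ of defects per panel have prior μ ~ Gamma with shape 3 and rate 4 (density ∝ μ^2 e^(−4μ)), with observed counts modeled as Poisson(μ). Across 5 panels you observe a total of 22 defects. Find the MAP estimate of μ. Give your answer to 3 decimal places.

Σxᵢ = 22, n = 5.
Posterior ∝ μ^2e^(−4μ) · μ^22e^(−5μ) = μ^24e^(−9μ), i.e. Gamma(shape=25, rate=9).
The mode of a Gamma(a, b) with a ≥ 1 (shape–rate) is (a−1)/b = 24/9 ≈ 2.667.

μ̂_MAP = 2.667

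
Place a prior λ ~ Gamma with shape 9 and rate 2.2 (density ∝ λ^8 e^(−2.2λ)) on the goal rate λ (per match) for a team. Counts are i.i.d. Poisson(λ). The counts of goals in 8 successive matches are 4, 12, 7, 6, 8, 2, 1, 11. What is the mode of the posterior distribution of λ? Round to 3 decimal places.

λ̂_MAP = 5.784

Σxᵢ = 4+12+7+6+8+2+1+11 = 51, with n = 8.
Posterior ∝ λ^8e^(−2.2λ) · λ^51e^(−8λ) = λ^59e^(−10.2λ), i.e. Gamma(shape=60, rate=10.2).
The mode of a Gamma(a, b) with a ≥ 1 (shape–rate) is (a−1)/b = 59/10.2 ≈ 5.784.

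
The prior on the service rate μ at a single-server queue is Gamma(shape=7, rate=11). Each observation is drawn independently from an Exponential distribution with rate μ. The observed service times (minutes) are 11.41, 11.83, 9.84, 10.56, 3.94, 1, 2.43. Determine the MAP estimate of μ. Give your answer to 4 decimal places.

The Exponential(rate=μ) likelihood is ∝ μ^n e^(−μΣtᵢ). Here n = 7 and Σtᵢ = 11.41 + 11.83 + 9.84 + 10.56 + 3.94 + 1 + 2.43 = 51.01.
Posterior ∝ μ^6e^(−11μ) · μ^7e^(−51.01μ) = μ^13e^(−62.01μ), i.e. Gamma(14, 62.01).
Mode = (a−1)/b = 13/62.01 ≈ 0.2096.

μ̂_MAP = 0.2096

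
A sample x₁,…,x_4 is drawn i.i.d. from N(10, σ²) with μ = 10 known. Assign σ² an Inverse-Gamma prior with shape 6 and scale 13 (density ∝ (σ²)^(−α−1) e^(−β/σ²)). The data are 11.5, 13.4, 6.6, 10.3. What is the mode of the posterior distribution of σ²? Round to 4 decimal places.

Sum of squared deviations about the known mean: SS = (11.5−10)² + (13.4−10)² + (6.6−10)² + (10.3−10)² = 25.46.
The Normal likelihood contributes (σ²)^(−n/2) exp(−SS/(2σ²)), so the posterior is Inverse-Gamma(α + n/2, β + SS/2) = Inverse-Gamma(8, 25.73).
The mode of Inverse-Gamma(a, b) is b/(a+1) = 25.73/9 ≈ 2.8589.

σ̂²_MAP = 2.8589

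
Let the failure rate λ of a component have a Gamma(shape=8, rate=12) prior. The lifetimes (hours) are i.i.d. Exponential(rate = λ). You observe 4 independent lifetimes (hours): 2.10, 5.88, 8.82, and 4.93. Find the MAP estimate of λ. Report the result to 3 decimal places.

The Exponential(rate=λ) likelihood is ∝ λ^n e^(−λΣtᵢ). Here n = 4 and Σtᵢ = 2.10 + 5.88 + 8.82 + 4.93 = 21.73.
Posterior ∝ λ^7e^(−12λ) · λ^4e^(−21.73λ) = λ^11e^(−33.73λ), i.e. Gamma(12, 33.73).
Mode = (a−1)/b = 11/33.73 ≈ 0.326.

λ̂_MAP = 0.326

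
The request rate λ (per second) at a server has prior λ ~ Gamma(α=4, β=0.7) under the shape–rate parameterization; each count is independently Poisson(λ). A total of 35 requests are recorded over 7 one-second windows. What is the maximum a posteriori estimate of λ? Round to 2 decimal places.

Σxᵢ = 35, n = 7.
Posterior ∝ λ^3e^(−0.7λ) · λ^35e^(−7λ) = λ^38e^(−7.7λ), i.e. Gamma(shape=39, rate=7.7).
The mode of a Gamma(a, b) with a ≥ 1 (shape–rate) is (a−1)/b = 38/7.7 ≈ 4.94.

λ̂_MAP = 4.94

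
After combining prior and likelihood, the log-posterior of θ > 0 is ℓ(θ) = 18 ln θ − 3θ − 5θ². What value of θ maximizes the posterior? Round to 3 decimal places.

θ̂_MAP = 1.200

ℓ'(θ) = 18/θ − 3 − 10θ. Setting this to zero and multiplying by θ: 10θ² + 3θ − 18 = 0.
θ = (−3 + √(3² + 4·10·18)) / (2·10) = (−3 + √729) / 20 = (−3 + 27)/20 = 6/5.
ℓ''(θ) = −18/θ² − 10 < 0, confirming a maximum.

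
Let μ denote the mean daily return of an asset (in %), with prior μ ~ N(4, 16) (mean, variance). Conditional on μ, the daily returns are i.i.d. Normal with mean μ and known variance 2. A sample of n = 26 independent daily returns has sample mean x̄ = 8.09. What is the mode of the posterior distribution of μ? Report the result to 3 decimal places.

μ̂_MAP = 8.070

n = 26, x̄ = 8.09.
For a Normal prior and Normal likelihood with known variance, the posterior is Normal; its mode equals its mean, the precision-weighted average.
Prior precision 1/σ₀² = 1/16 = 0.0625; data precision n/σ² = 26/2 = 13.
μ̂ = (0.0625·4 + 13·8.09) / (0.0625 + 13) = 105.42/13.0625 = 42168/5225 ≈ 8.070.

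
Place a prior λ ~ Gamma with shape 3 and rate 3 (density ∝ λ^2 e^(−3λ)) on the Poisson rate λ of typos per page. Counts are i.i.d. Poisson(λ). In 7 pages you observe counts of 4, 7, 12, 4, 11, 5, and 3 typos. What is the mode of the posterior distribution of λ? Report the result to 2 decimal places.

Σxᵢ = 4+7+12+4+11+5+3 = 46, with n = 7.
Posterior ∝ λ^2e^(−3λ) · λ^46e^(−7λ) = λ^48e^(−10λ), i.e. Gamma(shape=49, rate=10).
The mode of a Gamma(a, b) with a ≥ 1 (shape–rate) is (a−1)/b = 48/10 ≈ 4.80.

λ̂_MAP = 4.80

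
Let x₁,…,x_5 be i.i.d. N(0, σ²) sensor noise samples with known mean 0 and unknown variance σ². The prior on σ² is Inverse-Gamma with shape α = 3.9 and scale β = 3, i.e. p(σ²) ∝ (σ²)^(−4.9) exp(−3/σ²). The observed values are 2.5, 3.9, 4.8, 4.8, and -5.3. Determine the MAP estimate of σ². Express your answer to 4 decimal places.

σ̂²_MAP = 6.8669

Sum of squared deviations about the known mean: SS = (2.5−0)² + (3.9−0)² + (4.8−0)² + (4.8−0)² + (-5.3−0)² = 95.63.
The Normal likelihood contributes (σ²)^(−n/2) exp(−SS/(2σ²)), so the posterior is Inverse-Gamma(α + n/2, β + SS/2) = Inverse-Gamma(6.4, 50.815).
The mode of Inverse-Gamma(a, b) is b/(a+1) = 50.815/7.4 ≈ 6.8669.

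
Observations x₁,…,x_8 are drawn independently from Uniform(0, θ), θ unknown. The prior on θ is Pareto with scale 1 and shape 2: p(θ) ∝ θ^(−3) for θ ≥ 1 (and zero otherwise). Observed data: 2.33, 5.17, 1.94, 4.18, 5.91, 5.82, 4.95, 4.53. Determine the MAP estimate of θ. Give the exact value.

The Uniform(0, θ) likelihood is θ^(−n) for θ ≥ max(xᵢ), zero otherwise. Here max(xᵢ) = 5.91.
Posterior ∝ θ^(−3) · θ^(−8) = θ^(−11) on θ ≥ max(1, 5.91) = 5.91.
This density is strictly decreasing in θ, so the posterior mode lies at the lower boundary of the support.

θ̂_MAP = 5.91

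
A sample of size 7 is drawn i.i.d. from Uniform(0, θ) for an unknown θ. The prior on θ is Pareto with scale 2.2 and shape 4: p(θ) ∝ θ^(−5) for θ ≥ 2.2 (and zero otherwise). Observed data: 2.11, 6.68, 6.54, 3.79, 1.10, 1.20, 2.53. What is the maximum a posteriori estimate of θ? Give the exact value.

θ̂_MAP = 6.68

The Uniform(0, θ) likelihood is θ^(−n) for θ ≥ max(xᵢ), zero otherwise. Here max(xᵢ) = 6.68.
Posterior ∝ θ^(−5) · θ^(−7) = θ^(−12) on θ ≥ max(2.2, 6.68) = 6.68.
This density is strictly decreasing in θ, so the posterior mode lies at the lower boundary of the support.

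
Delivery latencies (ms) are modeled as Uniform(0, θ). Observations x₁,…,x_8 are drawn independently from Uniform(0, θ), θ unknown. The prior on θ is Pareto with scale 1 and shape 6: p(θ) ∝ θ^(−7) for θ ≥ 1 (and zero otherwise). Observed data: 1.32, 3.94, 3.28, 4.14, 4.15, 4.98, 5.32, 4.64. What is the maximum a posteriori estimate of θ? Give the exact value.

The Uniform(0, θ) likelihood is θ^(−n) for θ ≥ max(xᵢ), zero otherwise. Here max(xᵢ) = 5.32.
Posterior ∝ θ^(−7) · θ^(−8) = θ^(−15) on θ ≥ max(1, 5.32) = 5.32.
This density is strictly decreasing in θ, so the posterior mode lies at the lower boundary of the support.

θ̂_MAP = 5.32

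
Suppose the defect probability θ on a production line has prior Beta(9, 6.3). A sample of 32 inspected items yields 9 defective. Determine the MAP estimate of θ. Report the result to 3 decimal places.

Prior: Beta(9, 6.3).
Data: 9 successes in 32 trials. The binomial likelihood contributes θ^9(1−θ)^23, so the posterior is Beta(9+9, 6.3+23) = Beta(18, 29.3).
For Beta(a, b) with a, b > 1 the mode is (a−1)/(a+b−2) = 17/45.3 ≈ 0.375.

θ̂_MAP = 0.375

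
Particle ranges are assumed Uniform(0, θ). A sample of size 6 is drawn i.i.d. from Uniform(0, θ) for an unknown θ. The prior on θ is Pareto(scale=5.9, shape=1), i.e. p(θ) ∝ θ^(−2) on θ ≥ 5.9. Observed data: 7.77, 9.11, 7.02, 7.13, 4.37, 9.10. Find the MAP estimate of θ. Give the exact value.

θ̂_MAP = 9.11

The Uniform(0, θ) likelihood is θ^(−n) for θ ≥ max(xᵢ), zero otherwise. Here max(xᵢ) = 9.11.
Posterior ∝ θ^(−2) · θ^(−6) = θ^(−8) on θ ≥ max(5.9, 9.11) = 9.11.
This density is strictly decreasing in θ, so the posterior mode lies at the lower boundary of the support.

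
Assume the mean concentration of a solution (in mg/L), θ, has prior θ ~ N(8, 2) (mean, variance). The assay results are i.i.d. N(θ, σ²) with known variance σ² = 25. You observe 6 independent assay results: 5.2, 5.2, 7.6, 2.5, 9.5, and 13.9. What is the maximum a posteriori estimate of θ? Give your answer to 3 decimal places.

θ̂_MAP = 7.778

n = 6; x̄ = (5.2 + 5.2 + 7.6 + 2.5 + 9.5 + 13.9)/6 = 43.9/6 = 439/60 ≈ 7.3167.
For a Normal prior and Normal likelihood with known variance, the posterior is Normal; its mode equals its mean, the precision-weighted average.
Prior precision 1/σ₀² = 1/2 = 0.5; data precision n/σ² = 6/25 = 0.24.
θ̂ = (0.5·8 + 0.24·(439/60)) / (0.5 + 0.24) = 5.756/0.74 = 1439/185 ≈ 7.778.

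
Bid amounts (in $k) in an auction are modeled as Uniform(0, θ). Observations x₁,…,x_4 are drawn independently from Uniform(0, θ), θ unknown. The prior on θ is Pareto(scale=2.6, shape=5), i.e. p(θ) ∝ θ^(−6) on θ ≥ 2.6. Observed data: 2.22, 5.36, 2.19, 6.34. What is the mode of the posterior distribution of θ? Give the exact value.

The Uniform(0, θ) likelihood is θ^(−n) for θ ≥ max(xᵢ), zero otherwise. Here max(xᵢ) = 6.34.
Posterior ∝ θ^(−6) · θ^(−4) = θ^(−10) on θ ≥ max(2.6, 6.34) = 6.34.
This density is strictly decreasing in θ, so the posterior mode lies at the lower boundary of the support.

θ̂_MAP = 6.34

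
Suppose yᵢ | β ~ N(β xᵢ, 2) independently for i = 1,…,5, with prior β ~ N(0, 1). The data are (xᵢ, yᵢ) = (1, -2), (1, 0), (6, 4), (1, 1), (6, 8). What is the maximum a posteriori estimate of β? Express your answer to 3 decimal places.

log p(β | y) = −Σ(yᵢ − βxᵢ)²/(2·2) − β²/(2·1) + const.
Setting the derivative to zero: Σxᵢ(yᵢ − βxᵢ)/2 − β/1 = 0, so β = Σxᵢyᵢ / (Σxᵢ² + σ²/τ²).
Σxᵢyᵢ = 1·(-2) + 1·0 + 6·4 + 1·1 + 6·8 = 71; Σxᵢ² = 75; σ²/τ² = 2.
β̂_MAP = 71 / (75 + 2) = 71/77 ≈ 0.922.

β̂_MAP = 0.922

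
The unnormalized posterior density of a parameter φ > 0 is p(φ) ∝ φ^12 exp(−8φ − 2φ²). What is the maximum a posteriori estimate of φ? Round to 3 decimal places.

φ̂_MAP = 1.000

ℓ'(φ) = 12/φ − 8 − 4φ. Setting this to zero and multiplying by φ: 4φ² + 8φ − 12 = 0.
φ = (−8 + √(8² + 4·4·12)) / (2·4) = (−8 + √256) / 8 = (−8 + 16)/8 = 1.
ℓ''(φ) = −12/φ² − 4 < 0, confirming a maximum.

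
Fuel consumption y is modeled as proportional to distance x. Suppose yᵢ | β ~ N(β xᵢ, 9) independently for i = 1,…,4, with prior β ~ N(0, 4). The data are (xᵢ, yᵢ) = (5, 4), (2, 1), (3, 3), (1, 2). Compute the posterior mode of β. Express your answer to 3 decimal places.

log p(β | y) = −Σ(yᵢ − βxᵢ)²/(2·9) − β²/(2·4) + const.
Setting the derivative to zero: Σxᵢ(yᵢ − βxᵢ)/9 − β/4 = 0, so β = Σxᵢyᵢ / (Σxᵢ² + σ²/τ²).
Σxᵢyᵢ = 5·4 + 2·1 + 3·3 + 1·2 = 33; Σxᵢ² = 39; σ²/τ² = 2.25.
β̂_MAP = 33 / (39 + 2.25) = 33/41.25 ≈ 0.800.

β̂_MAP = 0.800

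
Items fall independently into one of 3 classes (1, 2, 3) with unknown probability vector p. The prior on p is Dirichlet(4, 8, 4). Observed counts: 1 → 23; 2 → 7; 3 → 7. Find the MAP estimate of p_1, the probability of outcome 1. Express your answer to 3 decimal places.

MAP estimate: 0.520

The posterior is Dirichlet(αᵢ + nᵢ) = Dirichlet(27, 15, 11).
For a Dirichlet(a₁,…,a_K) with all aᵢ > 1, the mode has j-th component (aⱼ − 1)/(Σaᵢ − K).
Here Σaᵢ = 53 and K = 3, so p_1 = (27 − 1)/(53 − 3) = 26/50 ≈ 0.520.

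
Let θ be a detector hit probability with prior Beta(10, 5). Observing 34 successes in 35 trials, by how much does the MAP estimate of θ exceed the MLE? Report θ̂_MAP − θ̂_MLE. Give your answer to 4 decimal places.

MAP − MLE = -0.0756

Posterior is Beta(44, 6); MAP = (44−1)/(50−2) = 43/48 ≈ 0.89583.
MLE ignores the prior: θ̂_MLE = k/n = 34/35 ≈ 0.97143.
Difference = 43/48 − 34/35 = -127/1680 ≈ -0.0756.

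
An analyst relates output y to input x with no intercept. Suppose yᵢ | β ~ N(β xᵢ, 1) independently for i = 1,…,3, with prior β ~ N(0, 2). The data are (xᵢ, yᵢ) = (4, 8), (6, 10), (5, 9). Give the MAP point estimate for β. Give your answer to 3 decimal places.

log p(β | y) = −Σ(yᵢ − βxᵢ)²/(2·1) − β²/(2·2) + const.
Setting the derivative to zero: Σxᵢ(yᵢ − βxᵢ)/1 − β/2 = 0, so β = Σxᵢyᵢ / (Σxᵢ² + σ²/τ²).
Σxᵢyᵢ = 4·8 + 6·10 + 5·9 = 137; Σxᵢ² = 77; σ²/τ² = 0.5.
β̂_MAP = 137 / (77 + 0.5) = 137/77.5 ≈ 1.768.

β̂_MAP = 1.768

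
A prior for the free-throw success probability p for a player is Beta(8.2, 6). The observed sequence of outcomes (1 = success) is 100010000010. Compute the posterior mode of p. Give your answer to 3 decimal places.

Prior: Beta(8.2, 6).
Data: 3 successes in 12 trials (from the sequence). The binomial likelihood contributes p^3(1−p)^9, so the posterior is Beta(8.2+3, 6+9) = Beta(11.2, 15).
For Beta(a, b) with a, b > 1 the mode is (a−1)/(a+b−2) = 10.2/24.2 ≈ 0.421.

p̂_MAP = 0.421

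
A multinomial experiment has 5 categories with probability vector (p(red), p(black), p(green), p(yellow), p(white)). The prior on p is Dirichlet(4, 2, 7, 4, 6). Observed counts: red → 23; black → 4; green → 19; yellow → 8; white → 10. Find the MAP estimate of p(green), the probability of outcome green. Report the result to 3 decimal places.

The posterior is Dirichlet(αᵢ + nᵢ) = Dirichlet(27, 6, 26, 12, 16).
For a Dirichlet(a₁,…,a_K) with all aᵢ > 1, the mode has j-th component (aⱼ − 1)/(Σaᵢ − K).
Here Σaᵢ = 87 and K = 5, so p(green) = (26 − 1)/(87 − 5) = 25/82 ≈ 0.305.

MAP estimate of p(green) = 0.305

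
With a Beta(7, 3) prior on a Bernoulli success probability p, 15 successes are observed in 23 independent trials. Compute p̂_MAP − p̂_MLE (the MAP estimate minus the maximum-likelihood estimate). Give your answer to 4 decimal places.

Posterior is Beta(22, 11); MAP = (22−1)/(33−2) = 21/31 ≈ 0.67742.
MLE ignores the prior: p̂_MLE = k/n = 15/23 ≈ 0.65217.
Difference = 21/31 − 15/23 = 18/713 ≈ 0.0252.

MAP − MLE = 0.0252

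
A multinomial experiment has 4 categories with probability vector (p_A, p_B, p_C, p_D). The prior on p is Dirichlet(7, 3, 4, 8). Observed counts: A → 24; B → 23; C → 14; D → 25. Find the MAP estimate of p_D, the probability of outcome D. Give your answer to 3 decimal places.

MAP estimate of p_D = 0.308

The posterior is Dirichlet(αᵢ + nᵢ) = Dirichlet(31, 26, 18, 33).
For a Dirichlet(a₁,…,a_K) with all aᵢ > 1, the mode has j-th component (aⱼ − 1)/(Σaᵢ − K).
Here Σaᵢ = 108 and K = 4, so p_D = (33 − 1)/(108 − 4) = 32/104 ≈ 0.308.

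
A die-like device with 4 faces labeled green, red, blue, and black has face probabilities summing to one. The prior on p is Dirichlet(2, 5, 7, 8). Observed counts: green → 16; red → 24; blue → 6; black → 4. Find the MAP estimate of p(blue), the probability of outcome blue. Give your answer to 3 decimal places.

The posterior is Dirichlet(αᵢ + nᵢ) = Dirichlet(18, 29, 13, 12).
For a Dirichlet(a₁,…,a_K) with all aᵢ > 1, the mode has j-th component (aⱼ − 1)/(Σaᵢ − K).
Here Σaᵢ = 72 and K = 4, so p(blue) = (13 − 1)/(72 − 4) = 12/68 ≈ 0.176.

MAP estimate of p(blue) = 0.176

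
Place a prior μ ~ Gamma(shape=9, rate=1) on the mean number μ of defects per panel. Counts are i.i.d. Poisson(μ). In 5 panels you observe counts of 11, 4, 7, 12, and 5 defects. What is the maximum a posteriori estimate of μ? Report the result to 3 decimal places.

Σxᵢ = 11+4+7+12+5 = 39, with n = 5.
Posterior ∝ μ^8e^(−1μ) · μ^39e^(−5μ) = μ^47e^(−6μ), i.e. Gamma(shape=48, rate=6).
The mode of a Gamma(a, b) with a ≥ 1 (shape–rate) is (a−1)/b = 47/6 ≈ 7.833.

μ̂_MAP = 7.833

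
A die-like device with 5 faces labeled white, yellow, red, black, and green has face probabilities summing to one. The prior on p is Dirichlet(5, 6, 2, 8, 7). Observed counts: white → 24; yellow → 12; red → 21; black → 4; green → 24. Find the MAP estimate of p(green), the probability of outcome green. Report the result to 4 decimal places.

The posterior is Dirichlet(αᵢ + nᵢ) = Dirichlet(29, 18, 23, 12, 31).
For a Dirichlet(a₁,…,a_K) with all aᵢ > 1, the mode has j-th component (aⱼ − 1)/(Σaᵢ − K).
Here Σaᵢ = 113 and K = 5, so p(green) = (31 − 1)/(113 − 5) = 30/108 ≈ 0.2778.

MAP estimate of p(green) = 0.2778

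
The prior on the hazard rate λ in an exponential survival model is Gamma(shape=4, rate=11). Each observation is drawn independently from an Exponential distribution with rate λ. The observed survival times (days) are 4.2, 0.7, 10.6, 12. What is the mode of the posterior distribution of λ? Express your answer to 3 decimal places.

The Exponential(rate=λ) likelihood is ∝ λ^n e^(−λΣtᵢ). Here n = 4 and Σtᵢ = 4.2 + 0.7 + 10.6 + 12 = 27.5.
Posterior ∝ λ^3e^(−11λ) · λ^4e^(−27.5λ) = λ^7e^(−38.5λ), i.e. Gamma(8, 38.5).
Mode = (a−1)/b = 7/38.5 ≈ 0.182.

λ̂_MAP = 0.182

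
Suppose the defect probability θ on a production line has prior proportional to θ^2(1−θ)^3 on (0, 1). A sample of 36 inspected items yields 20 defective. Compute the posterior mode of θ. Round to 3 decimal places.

θ̂_MAP = 0.537

The prior density ∝ θ^2(1−θ)^3 is the kernel of Beta(3, 4).
Data: 20 successes in 36 trials. The binomial likelihood contributes θ^20(1−θ)^16, so the posterior is Beta(3+20, 4+16) = Beta(23, 20).
For Beta(a, b) with a, b > 1 the mode is (a−1)/(a+b−2) = 22/41 ≈ 0.537.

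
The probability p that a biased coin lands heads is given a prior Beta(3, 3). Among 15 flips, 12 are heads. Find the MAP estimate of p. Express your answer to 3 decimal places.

p̂_MAP = 0.737

Prior: Beta(3, 3).
Data: 12 successes in 15 trials. The binomial likelihood contributes p^12(1−p)^3, so the posterior is Beta(3+12, 3+3) = Beta(15, 6).
For Beta(a, b) with a, b > 1 the mode is (a−1)/(a+b−2) = 14/19 ≈ 0.737.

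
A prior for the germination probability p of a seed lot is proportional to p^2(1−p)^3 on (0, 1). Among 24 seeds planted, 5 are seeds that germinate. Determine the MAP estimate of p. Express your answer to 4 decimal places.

p̂_MAP = 0.2414

The prior density ∝ p^2(1−p)^3 is the kernel of Beta(3, 4).
Data: 5 successes in 24 trials. The binomial likelihood contributes p^5(1−p)^19, so the posterior is Beta(3+5, 4+19) = Beta(8, 23).
For Beta(a, b) with a, b > 1 the mode is (a−1)/(a+b−2) = 7/29 ≈ 0.2414.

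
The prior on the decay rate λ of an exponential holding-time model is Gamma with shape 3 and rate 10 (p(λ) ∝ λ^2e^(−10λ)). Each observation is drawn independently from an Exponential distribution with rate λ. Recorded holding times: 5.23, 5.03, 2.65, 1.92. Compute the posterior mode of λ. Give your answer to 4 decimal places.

The Exponential(rate=λ) likelihood is ∝ λ^n e^(−λΣtᵢ). Here n = 4 and Σtᵢ = 5.23 + 5.03 + 2.65 + 1.92 = 14.83.
Posterior ∝ λ^2e^(−10λ) · λ^4e^(−14.83λ) = λ^6e^(−24.83λ), i.e. Gamma(7, 24.83).
Mode = (a−1)/b = 6/24.83 ≈ 0.2416.

λ̂_MAP = 0.2416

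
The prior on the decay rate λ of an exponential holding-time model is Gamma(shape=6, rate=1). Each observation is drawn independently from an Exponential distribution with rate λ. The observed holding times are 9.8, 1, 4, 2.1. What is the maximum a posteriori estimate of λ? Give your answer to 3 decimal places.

The Exponential(rate=λ) likelihood is ∝ λ^n e^(−λΣtᵢ). Here n = 4 and Σtᵢ = 9.8 + 1 + 4 + 2.1 = 16.9.
Posterior ∝ λ^5e^(−1λ) · λ^4e^(−16.9λ) = λ^9e^(−17.9λ), i.e. Gamma(10, 17.9).
Mode = (a−1)/b = 9/17.9 ≈ 0.503.

λ̂_MAP = 0.503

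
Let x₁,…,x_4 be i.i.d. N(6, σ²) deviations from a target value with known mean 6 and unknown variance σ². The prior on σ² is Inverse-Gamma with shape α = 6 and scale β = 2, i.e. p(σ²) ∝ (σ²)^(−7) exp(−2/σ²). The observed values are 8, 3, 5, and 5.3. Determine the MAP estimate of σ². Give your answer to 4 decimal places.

σ̂²_MAP = 1.0272

Sum of squared deviations about the known mean: SS = (8−6)² + (3−6)² + (5−6)² + (5.3−6)² = 14.49.
The Normal likelihood contributes (σ²)^(−n/2) exp(−SS/(2σ²)), so the posterior is Inverse-Gamma(α + n/2, β + SS/2) = Inverse-Gamma(8, 9.245).
The mode of Inverse-Gamma(a, b) is b/(a+1) = 9.245/9 ≈ 1.0272.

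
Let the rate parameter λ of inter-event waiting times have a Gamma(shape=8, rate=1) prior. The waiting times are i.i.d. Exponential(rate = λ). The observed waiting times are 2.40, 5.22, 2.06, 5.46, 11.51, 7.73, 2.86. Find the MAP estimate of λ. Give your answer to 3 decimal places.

The Exponential(rate=λ) likelihood is ∝ λ^n e^(−λΣtᵢ). Here n = 7 and Σtᵢ = 2.40 + 5.22 + 2.06 + 5.46 + 11.51 + 7.73 + 2.86 = 37.24.
Posterior ∝ λ^7e^(−1λ) · λ^7e^(−37.24λ) = λ^14e^(−38.24λ), i.e. Gamma(15, 38.24).
Mode = (a−1)/b = 14/38.24 ≈ 0.366.

λ̂_MAP = 0.366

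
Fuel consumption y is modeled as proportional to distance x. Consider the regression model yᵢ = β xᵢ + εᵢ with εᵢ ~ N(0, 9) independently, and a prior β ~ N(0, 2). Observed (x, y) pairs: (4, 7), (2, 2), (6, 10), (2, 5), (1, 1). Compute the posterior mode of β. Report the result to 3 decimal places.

β̂_MAP = 1.573

log p(β | y) = −Σ(yᵢ − βxᵢ)²/(2·9) − β²/(2·2) + const.
Setting the derivative to zero: Σxᵢ(yᵢ − βxᵢ)/9 − β/2 = 0, so β = Σxᵢyᵢ / (Σxᵢ² + σ²/τ²).
Σxᵢyᵢ = 4·7 + 2·2 + 6·10 + 2·5 + 1·1 = 103; Σxᵢ² = 61; σ²/τ² = 4.5.
β̂_MAP = 103 / (61 + 4.5) = 103/65.5 ≈ 1.573.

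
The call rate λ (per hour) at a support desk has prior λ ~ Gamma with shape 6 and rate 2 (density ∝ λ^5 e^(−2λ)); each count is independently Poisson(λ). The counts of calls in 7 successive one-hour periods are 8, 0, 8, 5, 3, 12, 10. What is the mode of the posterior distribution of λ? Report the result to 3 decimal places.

λ̂_MAP = 5.667

Σxᵢ = 8+0+8+5+3+12+10 = 46, with n = 7.
Posterior ∝ λ^5e^(−2λ) · λ^46e^(−7λ) = λ^51e^(−9λ), i.e. Gamma(shape=52, rate=9).
The mode of a Gamma(a, b) with a ≥ 1 (shape–rate) is (a−1)/b = 51/9 ≈ 5.667.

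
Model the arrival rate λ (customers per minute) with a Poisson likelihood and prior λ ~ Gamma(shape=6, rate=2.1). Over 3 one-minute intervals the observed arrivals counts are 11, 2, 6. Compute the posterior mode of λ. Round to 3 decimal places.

Σxᵢ = 11+2+6 = 19, with n = 3.
Posterior ∝ λ^5e^(−2.1λ) · λ^19e^(−3λ) = λ^24e^(−5.1λ), i.e. Gamma(shape=25, rate=5.1).
The mode of a Gamma(a, b) with a ≥ 1 (shape–rate) is (a−1)/b = 24/5.1 ≈ 4.706.

λ̂_MAP = 4.706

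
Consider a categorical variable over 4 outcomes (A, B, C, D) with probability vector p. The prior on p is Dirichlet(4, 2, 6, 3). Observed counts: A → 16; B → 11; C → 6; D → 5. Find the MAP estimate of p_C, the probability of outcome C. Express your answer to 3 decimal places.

MAP estimate of p_C = 0.224

The posterior is Dirichlet(αᵢ + nᵢ) = Dirichlet(20, 13, 12, 8).
For a Dirichlet(a₁,…,a_K) with all aᵢ > 1, the mode has j-th component (aⱼ − 1)/(Σaᵢ − K).
Here Σaᵢ = 53 and K = 4, so p_C = (12 − 1)/(53 − 4) = 11/49 ≈ 0.224.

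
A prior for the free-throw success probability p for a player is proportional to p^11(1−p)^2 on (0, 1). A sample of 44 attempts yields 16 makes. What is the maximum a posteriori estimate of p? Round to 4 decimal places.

The prior density ∝ p^11(1−p)^2 is the kernel of Beta(12, 3).
Data: 16 successes in 44 trials. The binomial likelihood contributes p^16(1−p)^28, so the posterior is Beta(12+16, 3+28) = Beta(28, 31).
For Beta(a, b) with a, b > 1 the mode is (a−1)/(a+b−2) = 27/57 ≈ 0.4737.

p̂_MAP = 0.4737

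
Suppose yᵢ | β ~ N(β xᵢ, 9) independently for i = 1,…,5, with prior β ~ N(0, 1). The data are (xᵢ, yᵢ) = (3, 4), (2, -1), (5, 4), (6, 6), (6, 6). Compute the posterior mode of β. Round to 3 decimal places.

log p(β | y) = −Σ(yᵢ − βxᵢ)²/(2·9) − β²/(2·1) + const.
Setting the derivative to zero: Σxᵢ(yᵢ − βxᵢ)/9 − β/1 = 0, so β = Σxᵢyᵢ / (Σxᵢ² + σ²/τ²).
Σxᵢyᵢ = 3·4 + 2·(-1) + 5·4 + 6·6 + 6·6 = 102; Σxᵢ² = 110; σ²/τ² = 9.
β̂_MAP = 102 / (110 + 9) = 102/119 ≈ 0.857.

β̂_MAP = 0.857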